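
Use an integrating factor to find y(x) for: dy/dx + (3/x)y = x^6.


P(x) = 3/x ⇒ μ = x^3.
(x^3 y)' = x^3·x^6 = x^9.
Integrate: x^3 y = x^10/(10) + C.
Solve for y: y = (1/10)x^7 + C/x^3.


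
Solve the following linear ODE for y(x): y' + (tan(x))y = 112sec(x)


P(x) = tan(x) ⇒ μ = e^(∫tan(x)dx) = sec(x).
(sec(x) y)' = 112sec²(x) ⇒ sec(x) y = 112tan(x) + C.
Multiply by cos(x): y = 112sin(x) + C·cos(x).


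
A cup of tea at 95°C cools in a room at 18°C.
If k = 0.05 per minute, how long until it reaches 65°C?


From T(t) = T_a + (T₀ - T_a)e^(-kt), set T(t) = 65:
(65 - 18) / (95 - 18) = e^(-0.05t), so t = -ln(0.610)/0.05 ≈ 9.9 minutes.


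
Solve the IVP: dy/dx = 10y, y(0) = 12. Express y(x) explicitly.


General solution of y' = 10y is y = Ce^(10x).
Apply y(0) = 12: C = 12.
Particular solution: y = 12e^(10x).


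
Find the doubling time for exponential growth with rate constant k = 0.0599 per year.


Exponential growth: P(t) = P₀ e^(0.0599t). Set P(t)/P₀ = 2: e^(0.0599t) = 2.
Solve: t = ln(2)/0.0599 ≈ 11.57 years.


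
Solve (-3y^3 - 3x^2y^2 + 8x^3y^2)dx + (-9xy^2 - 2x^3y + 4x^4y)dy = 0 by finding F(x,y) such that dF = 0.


Check exactness: ∂M/∂y = -9y^2 - 6x^2y + 16x^3y and ∂N/∂x = -9y^2 - 6x^2y + 16x^3y; equal, so the equation is exact.
Integrate M with respect to x (treating y as constant): ∫M dx = -3xy^3 - x^3y^2 + 2x^4y^2 + h(y).
Differentiate w.r.t. y and set equal to N: all terms match, so h'(y) = 0 and h is a constant absorbed into C.
General solution: -3xy^3 - x^3y^2 + 2x^4y^2 = C.


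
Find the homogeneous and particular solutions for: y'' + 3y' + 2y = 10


Characteristic roots of r² + 3r + 2 = 0 are -2, -1.
y_h = C₁e^(-2x) + C₂e^(-x).
Constant forcing; try y_p = A. Then 2A = 10 ⇒ A = 5.
General solution: y = C₁e^(-2x) + C₂e^(-x) + 5.


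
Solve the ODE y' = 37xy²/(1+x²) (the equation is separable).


Separate: dy/y² = 37x/(1+x²) dx.
Integrate LHS: ∫ dy/y² = -1/y.
Integrate RHS via u = 1+x²: (37/2)ln(1+x²) + C.
Result: -1/y = (37/2)ln(1+x²) + C.


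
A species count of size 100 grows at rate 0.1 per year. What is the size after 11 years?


The ODE dP/dt = 0.1P has solution P(t) = P(0)e^(0.1t).
Substitute P(0) = 100 and t = 11: P(11) = 100 e^(1.10) ≈ 300.


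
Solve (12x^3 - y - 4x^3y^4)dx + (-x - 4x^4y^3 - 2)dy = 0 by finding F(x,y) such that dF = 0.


Check exactness: ∂M/∂y = -1 - 16x^3y^3 and ∂N/∂x = -1 - 16x^3y^3; equal, so the equation is exact.
Integrate M with respect to x (treating y as constant): ∫M dx = 3x^4 - xy - x^4y^4 + h(y).
Differentiate w.r.t. y and set equal to N: the x-dependent terms already match, leaving h'(y) = -2. Integrate: h(y) = -2y.
So F(x,y) = 3x^4 - xy - x^4y^4 - 2y.
General solution: 3x^4 - xy - x^4y^4 - 2y = C.


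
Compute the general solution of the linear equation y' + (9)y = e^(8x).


P(x) = 9 ⇒ μ = e^(9x).
(μ y)' = e^(17x) ⇒ μ y = e^(17x)/17 + C.
Divide by μ: y = (1/17)e^(8x) + Ce^(-9x).


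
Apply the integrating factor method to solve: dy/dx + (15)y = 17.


P(x) = 15, Q(x) = 17; integrating factor μ = e^(15x).
(μ y)' = 17e^(15x) ⇒ μ y = (17/15)e^(15x) + C.
Divide by μ: y = 17/15 + Ce^(-15x).


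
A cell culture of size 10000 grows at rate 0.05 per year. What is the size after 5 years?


The ODE dP/dt = 0.05P has solution P(t) = P(0)e^(0.05t).
Substitute P(0) = 10000 and t = 5: P(5) = 10000 e^(0.25) ≈ 12840.


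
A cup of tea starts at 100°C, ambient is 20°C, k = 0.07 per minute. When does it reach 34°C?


From T(t) = T_a + (T₀ - T_a)e^(-kt), set T(t) = 34:
(34 - 20) / (100 - 20) = e^(-0.07t), so t = -ln(0.175)/0.07 ≈ 24.9 minutes.


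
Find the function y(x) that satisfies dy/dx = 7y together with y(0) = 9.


General solution of y' = 7y is y = Ce^(7x).
Apply y(0) = 9: C = 9.
Particular solution: y = 9e^(7x).


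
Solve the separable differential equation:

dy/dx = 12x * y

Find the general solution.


Separate variables: dy/y = 12x dx.
Integrate: ln|y| = 6x^2 + C₀.
Exponentiate: y = Ce^(6x^2).


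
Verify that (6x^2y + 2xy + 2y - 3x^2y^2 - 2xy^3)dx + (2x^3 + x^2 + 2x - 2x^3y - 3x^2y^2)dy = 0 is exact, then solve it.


Check exactness: ∂M/∂y = 6x^2 + 2x + 2 - 6x^2y - 6xy^2 and ∂N/∂x = 6x^2 + 2x + 2 - 6x^2y - 6xy^2; equal, so the equation is exact.
Integrate M with respect to x (treating y as constant): ∫M dx = 2x^3y + x^2y + 2xy - x^3y^2 - x^2y^3 + h(y).
Differentiate w.r.t. y and set equal to N: all terms match, so h'(y) = 0 and h is a constant absorbed into C.
General solution: 2x^3y + x^2y + 2xy - x^3y^2 - x^2y^3 = C.


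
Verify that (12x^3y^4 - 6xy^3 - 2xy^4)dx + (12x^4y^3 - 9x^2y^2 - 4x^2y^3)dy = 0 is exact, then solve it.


Check exactness: ∂M/∂y = 48x^3y^3 - 18xy^2 - 8xy^3 and ∂N/∂x = 48x^3y^3 - 18xy^2 - 8xy^3; equal, so the equation is exact.
Integrate M with respect to x (treating y as constant): ∫M dx = 3x^4y^4 - 3x^2y^3 - x^2y^4 + h(y).
Differentiate w.r.t. y and set equal to N: all terms match, so h'(y) = 0 and h is a constant absorbed into C.
General solution: 3x^4y^4 - 3x^2y^3 - x^2y^4 = C.


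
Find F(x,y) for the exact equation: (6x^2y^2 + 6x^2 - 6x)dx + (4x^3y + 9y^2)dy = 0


Check exactness: ∂M/∂y = 12x^2y and ∂N/∂x = 12x^2y; equal, so the equation is exact.
Integrate M with respect to x (treating y as constant): ∫M dx = 2x^3y^2 + 2x^3 - 3x^2 + h(y).
Differentiate w.r.t. y and set equal to N: the x-dependent terms already match, leaving h'(y) = 9y^2. Integrate: h(y) = 3y^3.
So F(x,y) = 2x^3y^2 + 2x^3 - 3x^2 + 3y^3.
General solution: 2x^3y^2 + 2x^3 - 3x^2 + 3y^3 = C.


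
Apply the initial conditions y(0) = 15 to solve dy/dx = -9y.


General solution of y' = -9y is y = Ce^(-9x).
Apply y(0) = 15: C = 15.
Particular solution: y = 15e^(-9x).


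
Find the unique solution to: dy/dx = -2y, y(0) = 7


General solution of y' = -2y is y = Ce^(-2x).
Apply y(0) = 7: C = 7.
Particular solution: y = 7e^(-2x).


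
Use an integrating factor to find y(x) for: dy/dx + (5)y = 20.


P(x) = 5, Q(x) = 20; integrating factor μ = e^(5x).
(μ y)' = 20e^(5x) ⇒ μ y = 4e^(5x) + C.
Divide by μ: y = 4 + Ce^(-5x).


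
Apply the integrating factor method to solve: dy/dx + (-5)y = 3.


P(x) = -5 ⇒ μ = e^(-5x).
(μ y)' = 3e^(-5x) ⇒ μ y = -(3/5)e^(-5x) + C.
Divide by μ: y = -3/5 + Ce^(5x).


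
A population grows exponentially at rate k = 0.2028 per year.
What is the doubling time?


Exponential growth: P(t) = P₀ e^(0.2028t). Set P(t)/P₀ = 2: e^(0.2028t) = 2.
Solve: t = ln(2)/0.2028 ≈ 3.42 years.


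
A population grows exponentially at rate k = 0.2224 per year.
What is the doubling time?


Exponential growth: P(t) = P₀ e^(0.2224t). Set P(t)/P₀ = 2: e^(0.2224t) = 2.
Solve: t = ln(2)/0.2224 ≈ 3.12 years.


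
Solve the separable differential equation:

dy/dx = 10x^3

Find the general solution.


Integrate both sides with respect to x: y = ∫ 10x^3 dx = (5/2)x^4 + C.


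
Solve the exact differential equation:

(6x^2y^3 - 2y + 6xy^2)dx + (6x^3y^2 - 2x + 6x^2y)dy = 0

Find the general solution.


Check exactness: ∂M/∂y = 18x^2y^2 - 2 + 12xy and ∂N/∂x = 18x^2y^2 - 2 + 12xy; equal, so the equation is exact.
Integrate M with respect to x (treating y as constant): ∫M dx = 2x^3y^3 - 2xy + 3x^2y^2 + h(y).
Differentiate w.r.t. y and set equal to N: all terms match, so h'(y) = 0 and h is a constant absorbed into C.
General solution: 2x^3y^3 - 2xy + 3x^2y^2 = C.


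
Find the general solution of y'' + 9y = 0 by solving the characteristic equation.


Characteristic equation: r² + 9 = 0.
Discriminant is negative; roots r = 0 ± 3i (complex conjugate pair).
General solution uses e^(α x)(C₁ cos(β x) + C₂ sin(β x)): y = C₁cos(3x) + C₂sin(3x).


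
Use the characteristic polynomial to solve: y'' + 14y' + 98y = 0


Characteristic equation: r² + 14r + 98 = 0.
Discriminant is negative; roots r = -7 ± 7i (complex conjugate pair).
General solution uses e^(α x)(C₁ cos(β x) + C₂ sin(β x)): y = e^(-7x)(C₁cos(7x) + C₂sin(7x)).


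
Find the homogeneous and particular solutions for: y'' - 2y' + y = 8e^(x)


Characteristic polynomial (r - 1)² = 0; repeated root r = 1.
y_h = (C₁ + C₂x)e^(x). Forcing matches the repeated root (resonance), so try y_p = Ax² e^(x).
Substitute and solve for A: 2A = 8, so A = 4.
General solution: y = (C₁ + C₂x + 4x²)e^(x).


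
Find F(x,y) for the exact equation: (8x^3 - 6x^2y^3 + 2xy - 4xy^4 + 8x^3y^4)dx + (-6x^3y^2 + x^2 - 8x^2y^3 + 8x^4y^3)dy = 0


Check exactness: ∂M/∂y = -18x^2y^2 + 2x - 16xy^3 + 32x^3y^3 and ∂N/∂x = -18x^2y^2 + 2x - 16xy^3 + 32x^3y^3; equal, so the equation is exact.
Integrate M with respect to x (treating y as constant): ∫M dx = 2x^4 - 2x^3y^3 + x^2y - 2x^2y^4 + 2x^4y^4 + h(y).
Differentiate w.r.t. y and set equal to N: all terms match, so h'(y) = 0 and h is a constant absorbed into C.
General solution: 2x^4 - 2x^3y^3 + x^2y - 2x^2y^4 + 2x^4y^4 = C.


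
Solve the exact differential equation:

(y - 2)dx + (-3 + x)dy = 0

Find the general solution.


Check exactness: ∂M/∂y = 1 and ∂N/∂x = 1; equal, so the equation is exact.
Integrate M with respect to x (treating y as constant): ∫M dx = xy - 2x + h(y).
Differentiate w.r.t. y and set equal to N: the x-dependent terms already match, leaving h'(y) = -3. Integrate: h(y) = -3y.
So F(x,y) = -3y + xy - 2x.
General solution: -3y + xy - 2x = C.


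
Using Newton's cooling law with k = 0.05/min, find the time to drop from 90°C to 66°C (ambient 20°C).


From T(t) = T_a + (T₀ - T_a)e^(-kt), set T(t) = 66:
(66 - 20) / (90 - 20) = e^(-0.05t), so t = -ln(0.657)/0.05 ≈ 8.4 minutes.


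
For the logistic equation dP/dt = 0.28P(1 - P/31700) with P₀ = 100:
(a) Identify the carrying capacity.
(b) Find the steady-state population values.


Logistic ODE dP/dt = 0.28P(1 - P/31700) has equilibria where dP/dt = 0, i.e. P = 0 or P = 31700.
The coefficient (1 - P/K) = 0 when P = K, identifying K = 31700 as the carrying capacity.
(a) K = 31700; (b) equilibria P = 0 and P = 31700.


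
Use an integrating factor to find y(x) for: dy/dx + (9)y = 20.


P(x) = 9, Q(x) = 20; integrating factor μ = e^(9x).
(μ y)' = 20e^(9x) ⇒ μ y = (20/9)e^(9x) + C.
Divide by μ: y = 20/9 + Ce^(-9x).


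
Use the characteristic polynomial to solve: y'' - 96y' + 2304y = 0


Characteristic equation: r² - 96r + 2304 = 0, i.e. (r - 48)² = 0.
Repeated root r = 48; include an x factor for the second linearly independent solution.
General solution: y = (C₁ + C₂x)e^(48x).


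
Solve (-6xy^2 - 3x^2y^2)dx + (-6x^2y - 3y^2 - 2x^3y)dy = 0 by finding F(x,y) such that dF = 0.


Check exactness: ∂M/∂y = -12xy - 6x^2y and ∂N/∂x = -12xy - 6x^2y; equal, so the equation is exact.
Integrate M with respect to x (treating y as constant): ∫M dx = -3x^2y^2 - x^3y^2 + h(y).
Differentiate w.r.t. y and set equal to N: the x-dependent terms already match, leaving h'(y) = -3y^2. Integrate: h(y) = -y^3.
So F(x,y) = -3x^2y^2 - y^3 - x^3y^2.
General solution: -3x^2y^2 - y^3 - x^3y^2 = C.


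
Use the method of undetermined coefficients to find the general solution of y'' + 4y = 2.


Homogeneous part: r² + 4 = 0 ⇒ r = ±2i, so y_h = C₁cos(2x) + C₂sin(2x).
Try constant y_p = A; plug in: 4A = 2 ⇒ A = 1/2.
General solution: y = C₁cos(2x) + C₂sin(2x) + 1/2.


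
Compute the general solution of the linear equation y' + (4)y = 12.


P(x) = 4, Q(x) = 12; integrating factor μ = e^(4x).
(μ y)' = 12e^(4x) ⇒ μ y = 3e^(4x) + C.
Divide by μ: y = 3 + Ce^(-4x).


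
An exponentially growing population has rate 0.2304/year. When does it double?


Exponential growth: P(t) = P₀ e^(0.2304t). Set P(t)/P₀ = 2: e^(0.2304t) = 2.
Solve: t = ln(2)/0.2304 ≈ 3.01 years.


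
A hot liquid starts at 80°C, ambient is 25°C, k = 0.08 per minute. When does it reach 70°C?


From T(t) = T_a + (T₀ - T_a)e^(-kt), set T(t) = 70:
(70 - 25) / (80 - 25) = e^(-0.08t), so t = -ln(0.818)/0.08 ≈ 2.5 minutes.


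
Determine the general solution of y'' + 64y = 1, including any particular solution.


Homogeneous part: r² + 64 = 0 ⇒ r = ±8i, so y_h = C₁cos(8x) + C₂sin(8x).
Try constant y_p = A; plug in: 64A = 1 ⇒ A = 1/64.
General solution: y = C₁cos(8x) + C₂sin(8x) + 1/64.


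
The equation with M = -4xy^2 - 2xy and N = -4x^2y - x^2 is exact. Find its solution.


Check exactness: ∂M/∂y = -8xy - 2x and ∂N/∂x = -8xy - 2x; equal, so the equation is exact.
Integrate M with respect to x (treating y as constant): ∫M dx = -2x^2y^2 - x^2y + h(y).
Differentiate w.r.t. y and set equal to N: all terms match, so h'(y) = 0 and h is a constant absorbed into C.
General solution: -2x^2y^2 - x^2y = C.


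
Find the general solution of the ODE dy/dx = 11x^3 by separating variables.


Integrate both sides with respect to x: y = ∫ 11x^3 dx = (11/4)x^4 + C.


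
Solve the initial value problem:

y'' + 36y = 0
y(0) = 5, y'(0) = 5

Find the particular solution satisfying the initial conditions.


Characteristic roots of r² + 36 = 0 are ±6i, so y = C₁cos(6x) + C₂sin(6x).
Apply y(0) = 5: C₁ = 5. Differentiate and apply y'(0) = 5: 6·C₂ = 5, so C₂ = 5/6.
Particular solution: y = 5cos(6x) + (5/6)sin(6x).


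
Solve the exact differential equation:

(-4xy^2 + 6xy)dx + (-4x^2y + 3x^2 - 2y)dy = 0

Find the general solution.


Check exactness: ∂M/∂y = -8xy + 6x and ∂N/∂x = -8xy + 6x; equal, so the equation is exact.
Integrate M with respect to x (treating y as constant): ∫M dx = -2x^2y^2 + 3x^2y + h(y).
Differentiate w.r.t. y and set equal to N: the x-dependent terms already match, leaving h'(y) = -2y. Integrate: h(y) = -y^2.
So F(x,y) = -2x^2y^2 + 3x^2y - y^2.
General solution: -2x^2y^2 + 3x^2y - y^2 = C.


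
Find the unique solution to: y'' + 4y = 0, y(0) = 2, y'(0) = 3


Characteristic roots of r² + 4 = 0 are ±2i, so y = C₁cos(2x) + C₂sin(2x).
Apply y(0) = 2: C₁ = 2. Differentiate and apply y'(0) = 3: 2·C₂ = 3, so C₂ = 3/2.
Particular solution: y = 2cos(2x) + (3/2)sin(2x).


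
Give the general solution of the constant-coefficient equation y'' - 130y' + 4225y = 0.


Characteristic equation: r² - 130r + 4225 = 0, i.e. (r - 65)² = 0.
Repeated root r = 65; include an x factor for the second linearly independent solution.
General solution: y = (C₁ + C₂x)e^(65x).


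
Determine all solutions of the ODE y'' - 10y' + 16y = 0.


Characteristic equation: r² - 10r + 16 = 0.
Factor: (r - 2)(r - 8) = 0 ⇒ r = 2, 8 (distinct real).
General solution: y = C₁e^(2x) + C₂e^(8x).


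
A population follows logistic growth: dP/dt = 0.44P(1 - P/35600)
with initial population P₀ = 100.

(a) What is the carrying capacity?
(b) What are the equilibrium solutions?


Logistic ODE dP/dt = 0.44P(1 - P/35600) has equilibria where dP/dt = 0, i.e. P = 0 or P = 35600.
The coefficient (1 - P/K) = 0 when P = K, identifying K = 35600 as the carrying capacity.
(a) K = 35600; (b) equilibria P = 0 and P = 35600.


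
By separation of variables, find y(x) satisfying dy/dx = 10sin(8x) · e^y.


Separate: e^(-y) dy = 10sin(8x) dx.
Integrate: -e^(-y) = -(5/4)cos(8x) + C₀.
Rearrange: e^(-y) = (5/4)cos(8x) + C.


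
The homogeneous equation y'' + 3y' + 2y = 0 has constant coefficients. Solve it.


Characteristic equation: r² + 3r + 2 = 0.
Factor: (r + 2)(r + 1) = 0 ⇒ r = -2, -1 (distinct real).
General solution: y = C₁e^(-2x) + C₂e^(-x).


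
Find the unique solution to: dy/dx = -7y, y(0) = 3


General solution of y' = -7y is y = Ce^(-7x).
Apply y(0) = 3: C = 3.
Particular solution: y = 3e^(-7x).


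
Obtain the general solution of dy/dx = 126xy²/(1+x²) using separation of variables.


Separate: dy/y² = 126x/(1+x²) dx.
Integrate LHS: ∫ dy/y² = -1/y.
Integrate RHS via u = 1+x²: 63ln(1+x²) + C.
Result: -1/y = 63ln(1+x²) + C.


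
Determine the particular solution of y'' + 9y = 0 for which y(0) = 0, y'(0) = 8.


Characteristic roots of r² + 9 = 0 are ±3i, so y = C₁cos(3x) + C₂sin(3x).
Apply y(0) = 0: C₁ = 0. Differentiate and apply y'(0) = 8: 3·C₂ = 8, so C₂ = 8/3.
Particular solution: y = (8/3)sin(3x).


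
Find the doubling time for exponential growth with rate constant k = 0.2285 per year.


Exponential growth: P(t) = P₀ e^(0.2285t). Set P(t)/P₀ = 2: e^(0.2285t) = 2.
Solve: t = ln(2)/0.2285 ≈ 3.03 years.


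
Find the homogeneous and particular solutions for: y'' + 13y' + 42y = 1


Characteristic roots of r² + 13r + 42 = 0 are -6, -7.
y_h = C₁e^(-6x) + C₂e^(-7x).
Constant forcing; try y_p = A. Then 42A = 1 ⇒ A = 1/42.
General solution: y = C₁e^(-6x) + C₂e^(-7x) + 1/42.


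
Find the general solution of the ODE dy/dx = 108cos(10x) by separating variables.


g(y) = 1, so integrate directly: y = ∫ 108cos(10x) dx = (54/5)sin(10x) + C.


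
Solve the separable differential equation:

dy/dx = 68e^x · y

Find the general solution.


Separate variables: dy/y = 68e^x dx.
Integrate: ln|y| = 68e^x + C₀.
Exponentiate: y = Ce^(68e^x).


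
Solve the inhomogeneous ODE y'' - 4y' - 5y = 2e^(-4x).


Characteristic roots of r² - 4r - 5 = 0 are -1, 5.
y_h = C₁e^(-x) + C₂e^(5x).
Forcing exponent -4 is not a characteristic root; try y_p = Ae^(-4x).
Substitute: A·(16 + (-4)·-4 + (-5)) = A·27 = 2, so A = 2/27.
General solution: y = C₁e^(-x) + C₂e^(5x) + (2/27)e^(-4x).


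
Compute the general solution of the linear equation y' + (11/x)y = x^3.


P(x) = 11/x ⇒ μ = x^11.
(x^11 y)' = x^14 ⇒ x^11 y = x^15/(15) + C.
Solve for y: y = (1/15)x^4 + C/x^11.


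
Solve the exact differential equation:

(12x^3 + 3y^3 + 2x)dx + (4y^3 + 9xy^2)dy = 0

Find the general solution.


Check exactness: ∂M/∂y = 9y^2 and ∂N/∂x = 9y^2; equal, so the equation is exact.
Integrate M with respect to x (treating y as constant): ∫M dx = 3x^4 + 3xy^3 + x^2 + h(y).
Differentiate w.r.t. y and set equal to N: the x-dependent terms already match, leaving h'(y) = 4y^3. Integrate: h(y) = y^4.
So F(x,y) = y^4 + 3x^4 + 3xy^3 + x^2.
General solution: y^4 + 3x^4 + 3xy^3 + x^2 = C.


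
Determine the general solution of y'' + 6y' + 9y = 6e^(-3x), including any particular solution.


Characteristic polynomial (r + 3)² = 0; repeated root r = -3.
y_h = (C₁ + C₂x)e^(-3x). Forcing matches the repeated root (resonance), so try y_p = Ax² e^(-3x).
Substitute and solve for A: 2A = 6, so A = 3.
General solution: y = (C₁ + C₂x + 3x²)e^(-3x).


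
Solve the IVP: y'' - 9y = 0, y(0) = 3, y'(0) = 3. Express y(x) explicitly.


Characteristic roots of r² - 9 = 0 are 3, -3.
General solution y = c₁ e^(3x) + c₂ e^(-3x).
Apply y(0) = 3: c₁ + c₂ = 3. Apply y'(0) = 3: 3 c₁ - 3 c₂ = 3.
Solve: c₁ = 2, c₂ = 1.
Particular solution: y = 2e^(3x) + e^(-3x).


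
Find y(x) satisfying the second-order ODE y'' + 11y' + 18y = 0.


Characteristic equation: r² + 11r + 18 = 0.
Factor: (r + 9)(r + 2) = 0 ⇒ r = -9, -2 (distinct real).
General solution: y = C₁e^(-9x) + C₂e^(-2x).


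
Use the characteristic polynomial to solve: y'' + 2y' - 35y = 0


Characteristic equation: r² + 2r - 35 = 0.
Factor: (r - 5)(r + 7) = 0 ⇒ r = 5, -7 (distinct real).
General solution: y = C₁e^(5x) + C₂e^(-7x).


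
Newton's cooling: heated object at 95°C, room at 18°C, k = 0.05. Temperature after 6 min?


Newton's law: dT/dt = -k(T - T_a) has solution T(t) = T_a + (T₀ - T_a)e^(-kt).
Plug in T_a = 18, T₀ = 95, k = 0.05, t = 6: T(6) = 18 + (77)e^(-0.30) ≈ 75.0°C.


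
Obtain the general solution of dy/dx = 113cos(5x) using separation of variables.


g(y) = 1, so integrate directly: y = ∫ 113cos(5x) dx = (113/5)sin(5x) + C.


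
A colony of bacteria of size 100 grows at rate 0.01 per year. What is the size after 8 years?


The ODE dP/dt = 0.01P has solution P(t) = P(0)e^(0.01t).
Substitute P(0) = 100 and t = 8: P(8) = 100 e^(0.08) ≈ 108.


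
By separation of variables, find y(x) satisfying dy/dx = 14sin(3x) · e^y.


Separate: e^(-y) dy = 14sin(3x) dx.
Integrate: -e^(-y) = -(14/3)cos(3x) + C₀.
Rearrange: e^(-y) = (14/3)cos(3x) + C.


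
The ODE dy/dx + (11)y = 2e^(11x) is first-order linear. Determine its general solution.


P(x) = 11 ⇒ μ = e^(11x).
(μ y)' = 2e^(22x) ⇒ μ y = (2/22)e^(22x) + C.
Divide by μ: y = (1/11)e^(11x) + Ce^(-11x).


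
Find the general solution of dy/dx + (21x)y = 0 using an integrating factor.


P(x) = 21x ⇒ μ = e^((21/2)x²).
Q(x) = 0 so μ y is constant: y = Ce^(-(21/2)x²).


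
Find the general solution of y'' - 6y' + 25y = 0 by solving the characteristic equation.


Characteristic equation: r² - 6r + 25 = 0.
Discriminant is negative; roots r = 3 ± 4i (complex conjugate pair).
General solution uses e^(α x)(C₁ cos(β x) + C₂ sin(β x)): y = e^(3x)(C₁cos(4x) + C₂sin(4x)).


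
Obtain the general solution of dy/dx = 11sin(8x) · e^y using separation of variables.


Separate: e^(-y) dy = 11sin(8x) dx.
Integrate: -e^(-y) = -(11/8)cos(8x) + C₀.
Rearrange: e^(-y) = (11/8)cos(8x) + C.


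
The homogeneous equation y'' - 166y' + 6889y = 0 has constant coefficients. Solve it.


Characteristic equation: r² - 166r + 6889 = 0, i.e. (r - 83)² = 0.
Repeated root r = 83; include an x factor for the second linearly independent solution.
General solution: y = (C₁ + C₂x)e^(83x).


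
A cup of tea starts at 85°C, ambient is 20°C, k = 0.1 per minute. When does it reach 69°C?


From T(t) = T_a + (T₀ - T_a)e^(-kt), set T(t) = 69:
(69 - 20) / (85 - 20) = e^(-0.1t), so t = -ln(0.754)/0.1 ≈ 2.8 minutes.


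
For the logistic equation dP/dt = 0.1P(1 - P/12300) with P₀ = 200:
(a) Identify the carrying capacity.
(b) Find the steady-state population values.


Logistic ODE dP/dt = 0.1P(1 - P/12300) has equilibria where dP/dt = 0, i.e. P = 0 or P = 12300.
The coefficient (1 - P/K) = 0 when P = K, identifying K = 12300 as the carrying capacity.
(a) K = 12300; (b) equilibria P = 0 and P = 12300.


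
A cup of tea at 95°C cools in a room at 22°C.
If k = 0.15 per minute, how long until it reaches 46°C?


From T(t) = T_a + (T₀ - T_a)e^(-kt), set T(t) = 46:
(46 - 22) / (95 - 22) = e^(-0.15t), so t = -ln(0.329)/0.15 ≈ 7.4 minutes.


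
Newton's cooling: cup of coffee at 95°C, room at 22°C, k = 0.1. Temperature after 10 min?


Newton's law: dT/dt = -k(T - T_a) has solution T(t) = T_a + (T₀ - T_a)e^(-kt).
Plug in T_a = 22, T₀ = 95, k = 0.1, t = 10: T(10) = 22 + (73)e^(-1.00) ≈ 48.9°C.


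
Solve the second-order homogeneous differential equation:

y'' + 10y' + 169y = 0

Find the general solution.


Characteristic equation: r² + 10r + 169 = 0.
Discriminant is negative; roots r = -5 ± 12i (complex conjugate pair).
General solution uses e^(α x)(C₁ cos(β x) + C₂ sin(β x)): y = e^(-5x)(C₁cos(12x) + C₂sin(12x)).


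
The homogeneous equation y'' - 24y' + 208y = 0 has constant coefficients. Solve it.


Characteristic equation: r² - 24r + 208 = 0.
Discriminant is negative; roots r = 12 ± 8i (complex conjugate pair).
General solution uses e^(α x)(C₁ cos(β x) + C₂ sin(β x)): y = e^(12x)(C₁cos(8x) + C₂sin(8x)).


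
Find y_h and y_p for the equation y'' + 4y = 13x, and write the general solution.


Homogeneous: r² + 4 = 0 ⇒ r = ±2i, y_h = C₁cos(2x) + C₂sin(2x).
Polynomial forcing; try y_p = Ax + B. Then y_p'' + 4 y_p = 4(Ax + B) = 13x, so B = 0 and A = 13/4.
General solution: y = C₁cos(2x) + C₂sin(2x) + (13/4)x.


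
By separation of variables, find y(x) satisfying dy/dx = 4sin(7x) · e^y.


Separate: e^(-y) dy = 4sin(7x) dx.
Integrate: -e^(-y) = -(4/7)cos(7x) + C₀.
Rearrange: e^(-y) = (4/7)cos(7x) + C.


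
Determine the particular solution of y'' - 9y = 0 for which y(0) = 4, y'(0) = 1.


Characteristic roots of r² - 9 = 0 are 3, -3.
General solution y = c₁ e^(3x) + c₂ e^(-3x).
Apply y(0) = 4: c₁ + c₂ = 4. Apply y'(0) = 1: 3 c₁ - 3 c₂ = 1.
Solve: c₁ = 13/6, c₂ = 11/6.
Particular solution: y = (13/6)e^(3x) + (11/6)e^(-3x).


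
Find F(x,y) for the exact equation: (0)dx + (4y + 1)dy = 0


Check exactness: ∂M/∂y = 0 and ∂N/∂x = 0; equal, so the equation is exact.
Integrate M with respect to x (treating y as constant): ∫M dx = 0 + h(y).
Differentiate w.r.t. y and set equal to N: the x-dependent terms already match, leaving h'(y) = 4y + 1. Integrate: h(y) = 2y^2 + y.
So F(x,y) = 2y^2 + y.
General solution: 2y^2 + y = C.


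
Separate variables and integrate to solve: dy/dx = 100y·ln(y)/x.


Separate: dy/[y ln(y)] = 100 dx/x.
Substitute u = ln(y): du/u = 100 dx/x.
Integrate: ln|ln(y)| = 100ln|x| + C₀, hence ln(y) = C·x^100.


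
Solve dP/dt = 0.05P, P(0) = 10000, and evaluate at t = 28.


The ODE dP/dt = 0.05P has solution P(t) = P(0)e^(0.05t).
Substitute P(0) = 10000 and t = 28: P(28) = 10000 e^(1.40) ≈ 40552.


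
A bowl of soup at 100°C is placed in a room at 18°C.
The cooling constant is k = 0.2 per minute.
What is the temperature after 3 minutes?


Newton's law: dT/dt = -k(T - T_a) has solution T(t) = T_a + (T₀ - T_a)e^(-kt).
Plug in T_a = 18, T₀ = 100, k = 0.2, t = 3: T(3) = 18 + (82)e^(-0.60) ≈ 63.0°C.


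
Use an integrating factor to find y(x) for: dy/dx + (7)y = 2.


P(x) = 7, Q(x) = 2; integrating factor μ = e^(7x).
(μ y)' = 2e^(7x) ⇒ μ y = (2/7)e^(7x) + C.
Divide by μ: y = 2/7 + Ce^(-7x).


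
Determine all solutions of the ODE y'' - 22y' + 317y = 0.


Characteristic equation: r² - 22r + 317 = 0.
Discriminant is negative; roots r = 11 ± 14i (complex conjugate pair).
General solution uses e^(α x)(C₁ cos(β x) + C₂ sin(β x)): y = e^(11x)(C₁cos(14x) + C₂sin(14x)).


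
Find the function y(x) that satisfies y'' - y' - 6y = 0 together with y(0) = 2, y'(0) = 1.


Characteristic roots of r² - r - 6 = 0 are 3, -2.
General solution y = c₁ e^(3x) + c₂ e^(-2x).
Apply y(0) = 2: c₁ + c₂ = 2. Apply y'(0) = 1: 3 c₁ - 2 c₂ = 1.
Solve: c₁ = 1, c₂ = 1.
Particular solution: y = e^(3x) + e^(-2x).


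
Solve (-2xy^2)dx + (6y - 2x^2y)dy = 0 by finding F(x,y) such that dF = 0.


Check exactness: ∂M/∂y = -4xy and ∂N/∂x = -4xy; equal, so the equation is exact.
Integrate M with respect to x (treating y as constant): ∫M dx = -x^2y^2 + h(y).
Differentiate w.r.t. y and set equal to N: the x-dependent terms already match, leaving h'(y) = 6y. Integrate: h(y) = 3y^2.
So F(x,y) = 3y^2 - x^2y^2.
General solution: 3y^2 - x^2y^2 = C.


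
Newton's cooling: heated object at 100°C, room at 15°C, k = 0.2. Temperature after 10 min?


Newton's law: dT/dt = -k(T - T_a) has solution T(t) = T_a + (T₀ - T_a)e^(-kt).
Plug in T_a = 15, T₀ = 100, k = 0.2, t = 10: T(10) = 15 + (85)e^(-2.00) ≈ 26.5°C.


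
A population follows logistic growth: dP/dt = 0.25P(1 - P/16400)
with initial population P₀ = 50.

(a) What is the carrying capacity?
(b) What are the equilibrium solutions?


Logistic ODE dP/dt = 0.25P(1 - P/16400) has equilibria where dP/dt = 0, i.e. P = 0 or P = 16400.
The coefficient (1 - P/K) = 0 when P = K, identifying K = 16400 as the carrying capacity.
(a) K = 16400; (b) equilibria P = 0 and P = 16400.


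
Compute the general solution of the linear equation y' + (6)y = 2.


P(x) = 6, Q(x) = 2; integrating factor μ = e^(6x).
(μ y)' = 2e^(6x) ⇒ μ y = (1/3)e^(6x) + C.
Divide by μ: y = 1/3 + Ce^(-6x).


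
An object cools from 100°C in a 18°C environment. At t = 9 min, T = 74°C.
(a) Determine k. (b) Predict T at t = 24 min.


Newton's law: T(t) = T_a + (T₀ - T_a)e^(-kt).
(a) Use T(9) = 74: (74 - 18)/(100 - 18) = e^(-k·9), so k = -ln(0.683)/9 ≈ 0.0424.
(b) Apply k to t = 24: T(24) = 18 + (82)e^(-1.017) ≈ 47.7°C.


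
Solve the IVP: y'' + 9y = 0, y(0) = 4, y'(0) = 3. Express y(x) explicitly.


Characteristic roots of r² + 9 = 0 are ±3i, so y = C₁cos(3x) + C₂sin(3x).
Apply y(0) = 4: C₁ = 4. Differentiate and apply y'(0) = 3: 3·C₂ = 3, so C₂ = 1.
Particular solution: y = 4cos(3x) + sin(3x).


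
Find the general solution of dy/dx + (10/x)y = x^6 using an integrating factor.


P(x) = 10/x ⇒ μ = x^10.
(x^10 y)' = x^16 ⇒ x^10 y = x^17/(17) + C.
Solve for y: y = (1/17)x^7 + C/x^10.


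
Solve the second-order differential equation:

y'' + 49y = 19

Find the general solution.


Homogeneous part: r² + 49 = 0 ⇒ r = ±7i, so y_h = C₁cos(7x) + C₂sin(7x).
Try constant y_p = A; plug in: 49A = 19 ⇒ A = 19/49.
General solution: y = C₁cos(7x) + C₂sin(7x) + 19/49.


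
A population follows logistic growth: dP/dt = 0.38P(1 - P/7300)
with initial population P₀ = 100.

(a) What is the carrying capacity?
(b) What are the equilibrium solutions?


Logistic ODE dP/dt = 0.38P(1 - P/7300) has equilibria where dP/dt = 0, i.e. P = 0 or P = 7300.
The coefficient (1 - P/K) = 0 when P = K, identifying K = 7300 as the carrying capacity.
(a) K = 7300; (b) equilibria P = 0 and P = 7300.


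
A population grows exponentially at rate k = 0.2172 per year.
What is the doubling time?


Exponential growth: P(t) = P₀ e^(0.2172t). Set P(t)/P₀ = 2: e^(0.2172t) = 2.
Solve: t = ln(2)/0.2172 ≈ 3.19 years.


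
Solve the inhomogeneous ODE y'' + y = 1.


Homogeneous part: r² + 1 = 0 ⇒ r = ±1i, so y_h = C₁cos(x) + C₂sin(x).
Try constant y_p = A; plug in: 1A = 1 ⇒ A = 1.
General solution: y = C₁cos(x) + C₂sin(x) + 1.


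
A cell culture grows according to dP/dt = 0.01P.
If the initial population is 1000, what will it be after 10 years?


The ODE dP/dt = 0.01P has solution P(t) = P(0)e^(0.01t).
Substitute P(0) = 1000 and t = 10: P(10) = 1000 e^(0.10) ≈ 1105.


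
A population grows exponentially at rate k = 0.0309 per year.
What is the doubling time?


Exponential growth: P(t) = P₀ e^(0.0309t). Set P(t)/P₀ = 2: e^(0.0309t) = 2.
Solve: t = ln(2)/0.0309 ≈ 22.43 years.


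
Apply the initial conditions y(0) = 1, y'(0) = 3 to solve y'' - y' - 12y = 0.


Characteristic roots of r² - r - 12 = 0 are -3, 4.
General solution y = c₁ e^(-3x) + c₂ e^(4x).
Apply y(0) = 1: c₁ + c₂ = 1. Apply y'(0) = 3: -3 c₁ + 4 c₂ = 3.
Solve: c₁ = 1/7, c₂ = 6/7.
Particular solution: y = (1/7)e^(-3x) + (6/7)e^(4x).


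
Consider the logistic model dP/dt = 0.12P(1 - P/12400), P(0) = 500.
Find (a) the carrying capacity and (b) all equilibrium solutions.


Logistic ODE dP/dt = 0.12P(1 - P/12400) has equilibria where dP/dt = 0, i.e. P = 0 or P = 12400.
The coefficient (1 - P/K) = 0 when P = K, identifying K = 12400 as the carrying capacity.
(a) K = 12400; (b) equilibria P = 0 and P = 12400.


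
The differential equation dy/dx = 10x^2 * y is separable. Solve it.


Separate variables: dy/y = 10x^2 dx.
Integrate: ln|y| = (10/3)x^3 + C₀.
Exponentiate: y = Ce^((10/3)x^3).


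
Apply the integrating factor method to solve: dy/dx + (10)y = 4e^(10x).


P(x) = 10 ⇒ μ = e^(10x).
(μ y)' = 4e^(20x) ⇒ μ y = (4/20)e^(20x) + C.
Divide by μ: y = (1/5)e^(10x) + Ce^(-10x).


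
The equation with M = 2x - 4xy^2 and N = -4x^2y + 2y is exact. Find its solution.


Check exactness: ∂M/∂y = -8xy and ∂N/∂x = -8xy; equal, so the equation is exact.
Integrate M with respect to x (treating y as constant): ∫M dx = x^2 - 2x^2y^2 + h(y).
Differentiate w.r.t. y and set equal to N: the x-dependent terms already match, leaving h'(y) = 2y. Integrate: h(y) = y^2.
So F(x,y) = x^2 - 2x^2y^2 + y^2.
General solution: x^2 - 2x^2y^2 + y^2 = C.


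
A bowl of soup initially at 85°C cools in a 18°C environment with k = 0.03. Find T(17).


Newton's law: dT/dt = -k(T - T_a) has solution T(t) = T_a + (T₀ - T_a)e^(-kt).
Plug in T_a = 18, T₀ = 85, k = 0.03, t = 17: T(17) = 18 + (67)e^(-0.51) ≈ 58.2°C.


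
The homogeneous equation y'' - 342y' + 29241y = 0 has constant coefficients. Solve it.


Characteristic equation: r² - 342r + 29241 = 0, i.e. (r - 171)² = 0.
Repeated root r = 171; include an x factor for the second linearly independent solution.
General solution: y = (C₁ + C₂x)e^(171x).


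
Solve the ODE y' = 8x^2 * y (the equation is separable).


Separate variables: dy/y = 8x^2 dx.
Integrate: ln|y| = (8/3)x^3 + C₀.
Exponentiate: y = Ce^((8/3)x^3).


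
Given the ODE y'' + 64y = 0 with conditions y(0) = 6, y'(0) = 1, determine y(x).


Characteristic roots of r² + 64 = 0 are ±8i, so y = C₁cos(8x) + C₂sin(8x).
Apply y(0) = 6: C₁ = 6. Differentiate and apply y'(0) = 1: 8·C₂ = 1, so C₂ = 1/8.
Particular solution: y = 6cos(8x) + (1/8)sin(8x).


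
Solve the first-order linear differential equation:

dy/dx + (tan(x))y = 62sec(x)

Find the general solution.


P(x) = tan(x) ⇒ μ = e^(∫tan(x)dx) = sec(x).
(sec(x) y)' = 62sec²(x) ⇒ sec(x) y = 62tan(x) + C.
Multiply by cos(x): y = 62sin(x) + C·cos(x).


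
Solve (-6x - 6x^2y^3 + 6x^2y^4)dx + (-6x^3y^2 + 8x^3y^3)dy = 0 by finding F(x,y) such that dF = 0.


Check exactness: ∂M/∂y = -18x^2y^2 + 24x^2y^3 and ∂N/∂x = -18x^2y^2 + 24x^2y^3; equal, so the equation is exact.
Integrate M with respect to x (treating y as constant): ∫M dx = -3x^2 - 2x^3y^3 + 2x^3y^4 + h(y).
Differentiate w.r.t. y and set equal to N: all terms match, so h'(y) = 0 and h is a constant absorbed into C.
General solution: -3x^2 - 2x^3y^3 + 2x^3y^4 = C.


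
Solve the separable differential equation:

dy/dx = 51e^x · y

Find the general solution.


Separate variables: dy/y = 51e^x dx.
Integrate: ln|y| = 51e^x + C₀.
Exponentiate: y = Ce^(51e^x).


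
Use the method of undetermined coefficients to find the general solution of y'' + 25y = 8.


Homogeneous part: r² + 25 = 0 ⇒ r = ±5i, so y_h = C₁cos(5x) + C₂sin(5x).
Try constant y_p = A; plug in: 25A = 8 ⇒ A = 8/25.
General solution: y = C₁cos(5x) + C₂sin(5x) + 8/25.


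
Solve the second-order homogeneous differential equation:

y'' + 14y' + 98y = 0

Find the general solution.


Characteristic equation: r² + 14r + 98 = 0.
Discriminant is negative; roots r = -7 ± 7i (complex conjugate pair).
General solution uses e^(α x)(C₁ cos(β x) + C₂ sin(β x)): y = e^(-7x)(C₁cos(7x) + C₂sin(7x)).


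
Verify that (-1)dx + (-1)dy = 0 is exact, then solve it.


Check exactness: ∂M/∂y = 0 and ∂N/∂x = 0; equal, so the equation is exact.
Integrate M with respect to x (treating y as constant): ∫M dx = -x + h(y).
Differentiate w.r.t. y and set equal to N: the x-dependent terms already match, leaving h'(y) = -1. Integrate: h(y) = -y.
So F(x,y) = -x - y.
General solution: -x - y = C.


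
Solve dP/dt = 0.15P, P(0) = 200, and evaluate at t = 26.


The ODE dP/dt = 0.15P has solution P(t) = P(0)e^(0.15t).
Substitute P(0) = 200 and t = 26: P(26) = 200 e^(3.90) ≈ 9880.


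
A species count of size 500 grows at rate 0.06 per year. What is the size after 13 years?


The ODE dP/dt = 0.06P has solution P(t) = P(0)e^(0.06t).
Substitute P(0) = 500 and t = 13: P(13) = 500 e^(0.78) ≈ 1091.


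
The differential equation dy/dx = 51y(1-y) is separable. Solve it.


Separate: dy/[y(1-y)] = 51 dx.
Partial fractions: 1/[y(1-y)] = 1/y + 1/(1-y).
Integrate: ln|y/(1-y)| = 51x + C₀.
Solve for y: y = 1/(1 + Ce^(-51x)).


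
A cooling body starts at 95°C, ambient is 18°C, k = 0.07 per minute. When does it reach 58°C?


From T(t) = T_a + (T₀ - T_a)e^(-kt), set T(t) = 58:
(58 - 18) / (95 - 18) = e^(-0.07t), so t = -ln(0.519)/0.07 ≈ 9.4 minutes.


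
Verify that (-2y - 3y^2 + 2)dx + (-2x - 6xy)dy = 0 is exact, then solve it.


Check exactness: ∂M/∂y = -2 - 6y and ∂N/∂x = -2 - 6y; equal, so the equation is exact.
Integrate M with respect to x (treating y as constant): ∫M dx = -2xy - 3xy^2 + 2x + h(y).
Differentiate w.r.t. y and set equal to N: all terms match, so h'(y) = 0 and h is a constant absorbed into C.
General solution: -2xy - 3xy^2 + 2x = C.


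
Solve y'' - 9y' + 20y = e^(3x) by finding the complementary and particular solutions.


Characteristic roots of r² - 9r + 20 = 0 are 4, 5.
y_h = C₁e^(4x) + C₂e^(5x).
Forcing exponent 3 is not a characteristic root; try y_p = Ae^(3x).
Substitute: A·(9 + (-9)·3 + (20)) = A·2 = 1, so A = 1/2.
General solution: y = C₁e^(4x) + C₂e^(5x) + (1/2)e^(3x).


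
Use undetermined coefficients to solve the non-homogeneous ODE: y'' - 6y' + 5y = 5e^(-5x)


Characteristic roots of r² - 6r + 5 = 0 are 1, 5.
y_h = C₁e^(x) + C₂e^(5x).
Forcing exponent -5 is not a characteristic root; try y_p = Ae^(-5x).
Substitute: A·(25 + (-6)·-5 + (5)) = A·60 = 5, so A = 1/12.
General solution: y = C₁e^(x) + C₂e^(5x) + (1/12)e^(-5x).


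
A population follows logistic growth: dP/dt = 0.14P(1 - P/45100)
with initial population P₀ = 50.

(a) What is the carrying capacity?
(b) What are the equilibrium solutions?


Logistic ODE dP/dt = 0.14P(1 - P/45100) has equilibria where dP/dt = 0, i.e. P = 0 or P = 45100.
The coefficient (1 - P/K) = 0 when P = K, identifying K = 45100 as the carrying capacity.
(a) K = 45100; (b) equilibria P = 0 and P = 45100.


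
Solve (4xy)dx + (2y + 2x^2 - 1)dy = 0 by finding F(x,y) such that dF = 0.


Check exactness: ∂M/∂y = 4x and ∂N/∂x = 4x; equal, so the equation is exact.
Integrate M with respect to x (treating y as constant): ∫M dx = 2x^2y + h(y).
Differentiate w.r.t. y and set equal to N: the x-dependent terms already match, leaving h'(y) = 2y - 1. Integrate: h(y) = y^2 - y.
So F(x,y) = y^2 + 2x^2y - y.
General solution: y^2 + 2x^2y - y = C.


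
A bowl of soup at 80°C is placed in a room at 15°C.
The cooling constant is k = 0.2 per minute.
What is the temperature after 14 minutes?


Newton's law: dT/dt = -k(T - T_a) has solution T(t) = T_a + (T₀ - T_a)e^(-kt).
Plug in T_a = 15, T₀ = 80, k = 0.2, t = 14: T(14) = 15 + (65)e^(-2.80) ≈ 19.0°C.


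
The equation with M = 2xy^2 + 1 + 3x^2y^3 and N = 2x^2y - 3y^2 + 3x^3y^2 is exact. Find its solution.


Check exactness: ∂M/∂y = 4xy + 9x^2y^2 and ∂N/∂x = 4xy + 9x^2y^2; equal, so the equation is exact.
Integrate M with respect to x (treating y as constant): ∫M dx = x^2y^2 + x + x^3y^3 + h(y).
Differentiate w.r.t. y and set equal to N: the x-dependent terms already match, leaving h'(y) = -3y^2. Integrate: h(y) = -y^3.
So F(x,y) = x^2y^2 - y^3 + x + x^3y^3.
General solution: x^2y^2 - y^3 + x + x^3y^3 = C.


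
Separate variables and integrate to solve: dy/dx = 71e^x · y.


Separate variables: dy/y = 71e^x dx.
Integrate: ln|y| = 71e^x + C₀.
Exponentiate: y = Ce^(71e^x).


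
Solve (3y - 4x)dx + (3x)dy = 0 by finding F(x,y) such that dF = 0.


Check exactness: ∂M/∂y = 3 and ∂N/∂x = 3; equal, so the equation is exact.
Integrate M with respect to x (treating y as constant): ∫M dx = 3xy - 2x^2 + h(y).
Differentiate w.r.t. y and set equal to N: all terms match, so h'(y) = 0 and h is a constant absorbed into C.
General solution: 3xy - 2x^2 = C.


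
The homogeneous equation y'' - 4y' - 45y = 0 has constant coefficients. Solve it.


Characteristic equation: r² - 4r - 45 = 0.
Factor: (r - 9)(r + 5) = 0 ⇒ r = 9, -5 (distinct real).
General solution: y = C₁e^(9x) + C₂e^(-5x).


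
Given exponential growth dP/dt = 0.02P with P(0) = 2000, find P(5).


The ODE dP/dt = 0.02P has solution P(t) = P(0)e^(0.02t).
Substitute P(0) = 2000 and t = 5: P(5) = 2000 e^(0.10) ≈ 2210.


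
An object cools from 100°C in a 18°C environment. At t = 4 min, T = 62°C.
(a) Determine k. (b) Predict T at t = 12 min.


Newton's law: T(t) = T_a + (T₀ - T_a)e^(-kt).
(a) Use T(4) = 62: (62 - 18)/(100 - 18) = e^(-k·4), so k = -ln(0.537)/4 ≈ 0.1556.
(b) Apply k to t = 12: T(12) = 18 + (82)e^(-1.868) ≈ 30.7°C.


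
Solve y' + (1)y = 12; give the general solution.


P(x) = 1, Q(x) = 12; integrating factor μ = e^(x).
(μ y)' = 12e^(x) ⇒ μ y = 12e^(x) + C.
Divide by μ: y = 12 + Ce^(-x).
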